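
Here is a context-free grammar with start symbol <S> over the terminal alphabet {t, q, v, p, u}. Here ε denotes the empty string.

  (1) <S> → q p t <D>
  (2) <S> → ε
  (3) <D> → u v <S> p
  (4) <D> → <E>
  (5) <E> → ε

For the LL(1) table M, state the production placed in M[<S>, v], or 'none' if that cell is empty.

none

FIRST(<S>) = {ε, q}
FIRST(<E>) = {ε}
FIRST(<D>) = {ε, u}  (via <E>)
FOLLOW(<S>) includes $ since <S> is the start symbol.
FOLLOW(<S>): in <D>→u v <S> p, <S> is followed by p with FIRST {p}. Thus FOLLOW(<S>) = {$, p}.
For <S> → q p t <D>: FIRST(q p t <D>) = {q}, so it goes in M[<S>, t] for t ∈ {q}.
For <S> → ε: FIRST(ε) = {ε}, so it goes in M[<S>, t] for t ∈ {}; since ε ∈ FIRST, also for every t ∈ FOLLOW(<S>) = {$, p}.
None of these place a production in M[<S>, v].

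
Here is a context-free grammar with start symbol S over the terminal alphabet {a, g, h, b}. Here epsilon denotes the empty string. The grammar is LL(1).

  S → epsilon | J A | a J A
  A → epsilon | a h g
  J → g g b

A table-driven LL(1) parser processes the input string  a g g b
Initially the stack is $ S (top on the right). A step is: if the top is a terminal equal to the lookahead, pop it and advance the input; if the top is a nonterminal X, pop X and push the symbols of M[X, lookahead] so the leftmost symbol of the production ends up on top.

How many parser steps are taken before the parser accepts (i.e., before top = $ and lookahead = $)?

7

step 1: stack=$ S  input=a g g b $  — expand S → a J A
step 2: stack=$ A J a  input=a g g b $  — match a
step 3: stack=$ A J  input=g g b $  — expand J → g g b
step 4: stack=$ A b g g  input=g g b $  — match g
step 5: stack=$ A b g  input=g b $  — match g
step 6: stack=$ A b  input=b $  — match b
step 7: stack=$ A  input=$  — expand A → epsilon
Accept reached after 7 steps.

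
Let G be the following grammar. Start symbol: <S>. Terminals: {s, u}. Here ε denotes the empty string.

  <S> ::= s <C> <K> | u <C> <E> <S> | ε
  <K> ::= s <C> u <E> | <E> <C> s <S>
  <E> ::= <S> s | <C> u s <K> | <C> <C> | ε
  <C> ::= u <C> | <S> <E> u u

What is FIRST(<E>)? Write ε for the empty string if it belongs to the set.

FIRST(<S>): from <S>::=s <C> <K> we get {s}; from <S>::=u <C> <E> <S> we get {u}; from <S>::=ε we get {ε}. So FIRST(<S>) = {ε, s, u}.
FIRST(<K>): from <K>::=s <C> u <E> we get {s}; from <K>::=<E> <C> s <S> we get {s, u}. So FIRST(<K>) = {s, u}.
FIRST(<E>): from <E>::=<S> s we get {s, u}; from <E>::=<C> u s <K> we get {s, u}; from <E>::=<C> <C> we get {s, u}; from <E>::=ε we get {ε}. So FIRST(<E>) = {ε, s, u}.
FIRST(<C>): from <C>::=u <C> we get {u}; from <C>::=<S> <E> u u we get {s, u}. So FIRST(<C>) = {s, u}.

{ε, s, u}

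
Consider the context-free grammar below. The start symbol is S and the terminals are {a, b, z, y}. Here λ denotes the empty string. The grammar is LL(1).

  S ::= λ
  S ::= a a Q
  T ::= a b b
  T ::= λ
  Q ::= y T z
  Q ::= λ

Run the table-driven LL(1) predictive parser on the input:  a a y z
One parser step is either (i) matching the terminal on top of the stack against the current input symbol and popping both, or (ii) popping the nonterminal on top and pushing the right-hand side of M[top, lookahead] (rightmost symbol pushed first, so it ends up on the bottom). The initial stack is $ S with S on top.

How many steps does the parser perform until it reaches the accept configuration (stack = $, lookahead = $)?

step 1: stack=$ S  input=a a y z $  — expand S ::= a a Q
step 2: stack=$ Q a a  input=a a y z $  — match a
step 3: stack=$ Q a  input=a y z $  — match a
step 4: stack=$ Q  input=y z $  — expand Q ::= y T z
step 5: stack=$ z T y  input=y z $  — match y
step 6: stack=$ z T  input=z $  — expand T ::= λ
step 7: stack=$ z  input=z $  — match z
Accept reached after 7 steps.

7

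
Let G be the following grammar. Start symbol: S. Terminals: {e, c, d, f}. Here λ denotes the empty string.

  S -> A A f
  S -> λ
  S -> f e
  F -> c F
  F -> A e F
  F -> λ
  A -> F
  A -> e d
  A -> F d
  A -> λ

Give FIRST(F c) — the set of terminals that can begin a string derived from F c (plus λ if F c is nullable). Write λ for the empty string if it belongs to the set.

FIRST(S) = {λ, c, d, e, f}  (via A A f)
FIRST(F) = {λ, c, d, e}  (via A e F)
FIRST(A) = {λ, c, d, e}  (via F, F d)
FIRST(F c): take FIRST of each symbol in turn, carrying on past any symbol whose FIRST contains λ; result {c, d, e}.

{c, d, e}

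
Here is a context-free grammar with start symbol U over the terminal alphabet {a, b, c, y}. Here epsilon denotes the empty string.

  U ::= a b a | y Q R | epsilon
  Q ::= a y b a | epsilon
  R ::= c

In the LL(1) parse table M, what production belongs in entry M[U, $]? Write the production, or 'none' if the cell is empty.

U ::= epsilon

FIRST(U): from U::=a b a we get {a}; from U::=y Q R we get {y}; from U::=epsilon we get {epsilon}. So FIRST(U) = {epsilon, a, y}.
FIRST(Q): from Q::=a y b a we get {a}; from Q::=epsilon we get {epsilon}. So FIRST(Q) = {epsilon, a}.
FIRST(R): from R::=c we get {c}. So FIRST(R) = {c}.
FOLLOW(U) includes $ since U is the start symbol.
FOLLOW(U): U appears on no right-hand side. Thus FOLLOW(U) = {$}.
For U ::= a b a: FIRST(a b a) = {a}, so it goes in M[U, t] for t ∈ {a}.
For U ::= y Q R: FIRST(y Q R) = {y}, so it goes in M[U, t] for t ∈ {y}.
For U ::= epsilon: FIRST(epsilon) = {epsilon}, so it goes in M[U, t] for t ∈ {}; since epsilon ∈ FIRST, also for every t ∈ FOLLOW(U) = {$}.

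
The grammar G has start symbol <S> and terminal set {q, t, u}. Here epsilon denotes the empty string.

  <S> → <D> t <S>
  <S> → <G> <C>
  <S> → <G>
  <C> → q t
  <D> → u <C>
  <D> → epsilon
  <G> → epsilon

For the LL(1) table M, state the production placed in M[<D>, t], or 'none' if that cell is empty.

<D> → epsilon

FIRST(<C>): from <C>→q t we get {q}. So FIRST(<C>) = {q}.
FIRST(<D>): from <D>→u <C> we get {u}; from <D>→epsilon we get {epsilon}. So FIRST(<D>) = {epsilon, u}.
FIRST(<G>): from <G>→epsilon we get {epsilon}. So FIRST(<G>) = {epsilon}.
FIRST(<S>): from <S>→<D> t <S> we get {t, u}; from <S>→<G> <C> we get {q}; from <S>→<G> we get {epsilon}. So FIRST(<S>) = {epsilon, q, t, u}.
FOLLOW(<S>) includes $ since <S> is the start symbol.
FOLLOW(<D>): in <S>→<D> t <S>, <D> is followed by t <S> with FIRST {t}. Thus FOLLOW(<D>) = {t}.
For <D> → u <C>: FIRST(u <C>) = {u}, so it goes in M[<D>, t] for t ∈ {u}.
For <D> → epsilon: FIRST(epsilon) = {epsilon}, so it goes in M[<D>, t] for t ∈ {}; since epsilon ∈ FIRST, also for every t ∈ FOLLOW(<D>) = {t}.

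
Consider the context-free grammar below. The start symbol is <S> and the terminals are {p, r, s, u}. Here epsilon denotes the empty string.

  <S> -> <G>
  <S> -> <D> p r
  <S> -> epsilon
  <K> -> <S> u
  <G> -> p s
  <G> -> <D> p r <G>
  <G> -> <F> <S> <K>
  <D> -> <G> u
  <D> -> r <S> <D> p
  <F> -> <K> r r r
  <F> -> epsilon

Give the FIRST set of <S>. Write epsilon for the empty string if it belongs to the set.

FIRST(<S>): from <S>-><G> we get {p, r, u}; from <S>-><D> p r we get {p, r, u}; from <S>->epsilon we get {epsilon}. So FIRST(<S>) = {epsilon, p, r, u}.
FIRST(<K>): from <K>-><S> u we get {p, r, u}. So FIRST(<K>) = {p, r, u}.
FIRST(<F>): from <F>-><K> r r r we get {p, r, u}; from <F>->epsilon we get {epsilon}. So FIRST(<F>) = {epsilon, p, r, u}.
FIRST(<G>): from <G>->p s we get {p}; from <G>-><D> p r <G> we get {p, r, u}; from <G>-><F> <S> <K> we get {p, r, u}. So FIRST(<G>) = {p, r, u}.
FIRST(<D>): from <D>-><G> u we get {p, r, u}; from <D>->r <S> <D> p we get {r}. So FIRST(<D>) = {p, r, u}.

{epsilon, p, r, u}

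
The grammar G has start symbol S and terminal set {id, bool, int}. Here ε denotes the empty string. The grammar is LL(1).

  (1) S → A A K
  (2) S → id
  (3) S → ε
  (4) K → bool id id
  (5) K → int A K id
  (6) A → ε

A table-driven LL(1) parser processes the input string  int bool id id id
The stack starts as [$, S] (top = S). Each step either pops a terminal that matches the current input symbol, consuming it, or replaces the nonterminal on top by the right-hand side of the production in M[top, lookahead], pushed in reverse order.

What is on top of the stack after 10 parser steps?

      Stack            Input                Action
   1  $ S              int bool id id id $  expand S → A A K
   2  $ K A A          int bool id id id $  expand A → ε
   3  $ K A            int bool id id id $  expand A → ε
   4  $ K              int bool id id id $  expand K → int A K id
   5  $ id K A int     int bool id id id $  match int
   6  $ id K A         bool id id id $      expand A → ε
   7  $ id K           bool id id id $      expand K → bool id id
   8  $ id id id bool  bool id id id $      match bool
   9  $ id id id       id id id $           match id
  10  $ id id          id id $              match id
Stack after step 10: $ id (top = id).

id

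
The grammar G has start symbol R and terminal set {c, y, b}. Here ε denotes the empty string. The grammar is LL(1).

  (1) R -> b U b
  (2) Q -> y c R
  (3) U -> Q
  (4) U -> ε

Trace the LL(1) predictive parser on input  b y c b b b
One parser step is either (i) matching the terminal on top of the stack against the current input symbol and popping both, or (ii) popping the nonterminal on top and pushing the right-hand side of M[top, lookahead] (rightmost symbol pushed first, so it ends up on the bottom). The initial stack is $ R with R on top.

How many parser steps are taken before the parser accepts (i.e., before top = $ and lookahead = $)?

step 1: stack=$ R  input=b y c b b b $  — expand R -> b U b
step 2: stack=$ b U b  input=b y c b b b $  — match b
step 3: stack=$ b U  input=y c b b b $  — expand U -> Q
step 4: stack=$ b Q  input=y c b b b $  — expand Q -> y c R
step 5: stack=$ b R c y  input=y c b b b $  — match y
step 6: stack=$ b R c  input=c b b b $  — match c
step 7: stack=$ b R  input=b b b $  — expand R -> b U b
step 8: stack=$ b b U b  input=b b b $  — match b
step 9: stack=$ b b U  input=b b $  — expand U -> ε
step 10: stack=$ b b  input=b b $  — match b
step 11: stack=$ b  input=b $  — match b
Accept reached after 11 steps.

11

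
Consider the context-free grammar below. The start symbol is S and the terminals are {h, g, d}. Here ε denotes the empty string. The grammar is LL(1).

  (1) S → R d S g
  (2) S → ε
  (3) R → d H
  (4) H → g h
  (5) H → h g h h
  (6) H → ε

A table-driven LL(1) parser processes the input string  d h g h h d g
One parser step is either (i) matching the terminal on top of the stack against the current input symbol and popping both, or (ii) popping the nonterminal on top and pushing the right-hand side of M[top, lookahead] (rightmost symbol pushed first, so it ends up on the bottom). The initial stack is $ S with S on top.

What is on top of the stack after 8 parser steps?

step 1: stack=$ S  input=d h g h h d g $  — expand S → R d S g
step 2: stack=$ g S d R  input=d h g h h d g $  — expand R → d H
step 3: stack=$ g S d H d  input=d h g h h d g $  — match d
step 4: stack=$ g S d H  input=h g h h d g $  — expand H → h g h h
step 5: stack=$ g S d h h g h  input=h g h h d g $  — match h
step 6: stack=$ g S d h h g  input=g h h d g $  — match g
step 7: stack=$ g S d h h  input=h h d g $  — match h
step 8: stack=$ g S d h  input=h d g $  — match h
Stack after step 8: $ g S d (top = d).

d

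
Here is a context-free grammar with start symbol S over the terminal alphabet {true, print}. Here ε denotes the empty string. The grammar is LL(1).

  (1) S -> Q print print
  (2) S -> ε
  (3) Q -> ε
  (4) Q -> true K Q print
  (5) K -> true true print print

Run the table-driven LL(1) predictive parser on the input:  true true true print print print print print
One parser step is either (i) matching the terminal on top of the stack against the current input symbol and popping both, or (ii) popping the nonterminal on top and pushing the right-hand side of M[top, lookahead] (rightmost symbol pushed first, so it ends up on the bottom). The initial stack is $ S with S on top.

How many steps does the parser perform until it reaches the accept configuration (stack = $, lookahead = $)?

12

      Stack                                        Input                                           Action
   1  $ S                                          true true true print print print print print $  expand S -> Q print print
   2  $ print print Q                              true true true print print print print print $  expand Q -> true K Q print
   3  $ print print print Q K true                 true true true print print print print print $  match true
   4  $ print print print Q K                      true true print print print print print $       expand K -> true true print print
   5  $ print print print Q print print true true  true true print print print print print $       match true
   6  $ print print print Q print print true       true print print print print print $            match true
   7  $ print print print Q print print            print print print print print $                 match print
   8  $ print print print Q print                  print print print print $                       match print
   9  $ print print print Q                        print print print $                             expand Q -> ε
  10  $ print print print                          print print print $                             match print
  11  $ print print                                print print $                                   match print
  12  $ print                                      print $                                         match print
Accept reached after 12 steps.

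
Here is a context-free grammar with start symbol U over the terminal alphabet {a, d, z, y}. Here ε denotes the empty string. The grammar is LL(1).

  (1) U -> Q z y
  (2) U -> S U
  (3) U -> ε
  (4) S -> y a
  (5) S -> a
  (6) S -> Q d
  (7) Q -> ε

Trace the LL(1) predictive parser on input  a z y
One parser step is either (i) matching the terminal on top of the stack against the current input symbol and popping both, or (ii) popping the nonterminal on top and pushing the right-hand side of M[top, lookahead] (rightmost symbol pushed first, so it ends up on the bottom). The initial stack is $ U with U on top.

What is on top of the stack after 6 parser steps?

y

     Stack    Input    Action
  1  $ U      a z y $  expand U -> S U
  2  $ U S    a z y $  expand S -> a
  3  $ U a    a z y $  match a
  4  $ U      z y $    expand U -> Q z y
  5  $ y z Q  z y $    expand Q -> ε
  6  $ y z    z y $    match z
Stack after step 6: $ y (top = y).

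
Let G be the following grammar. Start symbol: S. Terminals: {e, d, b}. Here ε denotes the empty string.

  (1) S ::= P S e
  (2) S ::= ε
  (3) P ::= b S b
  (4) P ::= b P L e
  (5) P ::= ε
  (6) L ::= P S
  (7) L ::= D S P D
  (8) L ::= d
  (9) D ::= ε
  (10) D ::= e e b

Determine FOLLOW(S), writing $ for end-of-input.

{$, b, e}

FIRST(P) = {ε, b}
FIRST(D) = {ε, e}
FIRST(S) = {ε, b, e}  (via P S e)
FIRST(L) = {ε, b, d, e}  (via P S, D S P D)
FOLLOW(S) includes $ since S is the start symbol.
FOLLOW(L): in P::=b P L e, L is followed by e with FIRST {e}. Thus FOLLOW(L) = {e}.
FOLLOW(S): in S::=P S e, S is followed by e with FIRST {e}; in P::=b S b, S is followed by b with FIRST {b}; in L::=P S, the suffix after S is empty, so FOLLOW(S) ⊇ FOLLOW(L) = {e}; in L::=D S P D, S is followed by P D with FIRST {ε, b, e}; in L::=D S P D, the suffix after S is nullable, so FOLLOW(S) ⊇ FOLLOW(L) = {e}. Thus FOLLOW(S) = {$, b, e}.
FOLLOW(P): in S::=P S e, P is followed by S e with FIRST {b, e}; in P::=b P L e, P is followed by L e with FIRST {b, d, e}; in L::=P S, P is followed by S with FIRST {ε, b, e}; in L::=P S, the suffix after P is nullable, so FOLLOW(P) ⊇ FOLLOW(L) = {e}; in L::=D S P D, P is followed by D with FIRST {ε, e}; in L::=D S P D, the suffix after P is nullable, so FOLLOW(P) ⊇ FOLLOW(L) = {e}. Thus FOLLOW(P) = {b, d, e}.
FOLLOW(D): in L::=D S P D (occurrence 1), D is followed by S P D with FIRST {ε, b, e}; in L::=D S P D (occurrence 1), the suffix after D is nullable, so FOLLOW(D) ⊇ FOLLOW(L) = {e}; in L::=D S P D (occurrence 2), the suffix after D is empty, so FOLLOW(D) ⊇ FOLLOW(L) = {e}. Thus FOLLOW(D) = {b, e}.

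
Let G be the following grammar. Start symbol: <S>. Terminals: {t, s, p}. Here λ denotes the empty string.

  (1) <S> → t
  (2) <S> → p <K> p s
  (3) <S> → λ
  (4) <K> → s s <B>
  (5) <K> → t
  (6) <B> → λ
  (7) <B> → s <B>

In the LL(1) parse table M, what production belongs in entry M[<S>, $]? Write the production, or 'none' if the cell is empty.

FIRST(<S>): from <S>→t we get {t}; from <S>→p <K> p s we get {p}; from <S>→λ we get {λ}. So FIRST(<S>) = {λ, p, t}.
FIRST(<K>): from <K>→s s <B> we get {s}; from <K>→t we get {t}. So FIRST(<K>) = {s, t}.
FIRST(<B>): from <B>→λ we get {λ}; from <B>→s <B> we get {s}. So FIRST(<B>) = {λ, s}.
FOLLOW(<S>) includes $ since <S> is the start symbol.
FOLLOW(<S>): <S> appears on no right-hand side. Thus FOLLOW(<S>) = {$}.
For <S> → t: FIRST(t) = {t}, so it goes in M[<S>, t] for t ∈ {t}.
For <S> → p <K> p s: FIRST(p <K> p s) = {p}, so it goes in M[<S>, t] for t ∈ {p}.
For <S> → λ: FIRST(λ) = {λ}, so it goes in M[<S>, t] for t ∈ {}; since λ ∈ FIRST, also for every t ∈ FOLLOW(<S>) = {$}.

<S> → λ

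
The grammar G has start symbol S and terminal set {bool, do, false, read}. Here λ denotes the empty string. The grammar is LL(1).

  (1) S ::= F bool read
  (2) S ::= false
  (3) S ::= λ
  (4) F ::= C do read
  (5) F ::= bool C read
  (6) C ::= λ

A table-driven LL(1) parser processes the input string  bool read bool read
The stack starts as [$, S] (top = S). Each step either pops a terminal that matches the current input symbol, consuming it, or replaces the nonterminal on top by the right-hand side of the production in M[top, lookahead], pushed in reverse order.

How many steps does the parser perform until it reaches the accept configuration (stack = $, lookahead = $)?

7

step 1: stack=$ S  input=bool read bool read $  — expand S ::= F bool read
step 2: stack=$ read bool F  input=bool read bool read $  — expand F ::= bool C read
step 3: stack=$ read bool read C bool  input=bool read bool read $  — match bool
step 4: stack=$ read bool read C  input=read bool read $  — expand C ::= λ
step 5: stack=$ read bool read  input=read bool read $  — match read
step 6: stack=$ read bool  input=bool read $  — match bool
step 7: stack=$ read  input=read $  — match read
Accept reached after 7 steps.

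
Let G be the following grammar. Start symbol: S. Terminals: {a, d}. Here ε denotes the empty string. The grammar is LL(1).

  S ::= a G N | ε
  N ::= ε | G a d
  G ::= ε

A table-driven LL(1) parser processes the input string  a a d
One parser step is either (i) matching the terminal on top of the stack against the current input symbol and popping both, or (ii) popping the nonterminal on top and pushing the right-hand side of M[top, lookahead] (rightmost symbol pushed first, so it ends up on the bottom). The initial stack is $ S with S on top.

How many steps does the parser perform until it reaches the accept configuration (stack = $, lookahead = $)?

7

step 1: stack=$ S  input=a a d $  — expand S ::= a G N
step 2: stack=$ N G a  input=a a d $  — match a
step 3: stack=$ N G  input=a d $  — expand G ::= ε
step 4: stack=$ N  input=a d $  — expand N ::= G a d
step 5: stack=$ d a G  input=a d $  — expand G ::= ε
step 6: stack=$ d a  input=a d $  — match a
step 7: stack=$ d  input=d $  — match d
Accept reached after 7 steps.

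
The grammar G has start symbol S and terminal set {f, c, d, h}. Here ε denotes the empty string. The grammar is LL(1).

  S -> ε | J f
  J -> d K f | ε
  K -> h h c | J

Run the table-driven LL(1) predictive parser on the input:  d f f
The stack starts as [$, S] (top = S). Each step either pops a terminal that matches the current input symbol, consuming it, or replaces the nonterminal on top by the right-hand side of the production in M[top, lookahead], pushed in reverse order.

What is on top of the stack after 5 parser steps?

step 1: stack=$ S  input=d f f $  — expand S -> J f
step 2: stack=$ f J  input=d f f $  — expand J -> d K f
step 3: stack=$ f f K d  input=d f f $  — match d
step 4: stack=$ f f K  input=f f $  — expand K -> J
step 5: stack=$ f f J  input=f f $  — expand J -> ε
Stack after step 5: $ f f (top = f).

f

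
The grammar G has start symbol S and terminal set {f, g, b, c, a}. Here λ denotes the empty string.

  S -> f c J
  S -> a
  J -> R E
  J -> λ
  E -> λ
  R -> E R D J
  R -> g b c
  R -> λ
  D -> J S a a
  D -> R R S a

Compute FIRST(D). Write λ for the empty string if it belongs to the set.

{a, f, g}

FIRST(S) = {a, f}
FIRST(E) = {λ}
FIRST(J) = {λ, a, f, g}  (via R E)
FIRST(R) = {λ, a, f, g}  (via E R D J)
FIRST(D) = {a, f, g}  (via J S a a, R R S a)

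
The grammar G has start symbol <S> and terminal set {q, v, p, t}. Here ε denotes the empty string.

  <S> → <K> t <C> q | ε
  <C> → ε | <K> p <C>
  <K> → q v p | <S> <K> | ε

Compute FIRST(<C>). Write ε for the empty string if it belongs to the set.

{ε, p, q, t}

FIRST(<S>): from <S>→<K> t <C> q we get {q, t}; from <S>→ε we get {ε}. So FIRST(<S>) = {ε, q, t}.
FIRST(<K>): from <K>→q v p we get {q}; from <K>→<S> <K> we get {ε, q, t}; from <K>→ε we get {ε}. So FIRST(<K>) = {ε, q, t}.
FIRST(<C>): from <C>→ε we get {ε}; from <C>→<K> p <C> we get {p, q, t}. So FIRST(<C>) = {ε, p, q, t}.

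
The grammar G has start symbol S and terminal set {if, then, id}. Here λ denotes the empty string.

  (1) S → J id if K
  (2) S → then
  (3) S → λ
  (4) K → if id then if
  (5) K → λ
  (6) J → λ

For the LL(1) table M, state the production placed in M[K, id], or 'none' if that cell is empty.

none

FIRST(K): from K→if id then if we get {if}; from K→λ we get {λ}. So FIRST(K) = {λ, if}.
FIRST(J): from J→λ we get {λ}. So FIRST(J) = {λ}.
FIRST(S): from S→J id if K we get {id}; from S→then we get {then}; from S→λ we get {λ}. So FIRST(S) = {λ, id, then}.
FOLLOW(S) includes $ since S is the start symbol.
FOLLOW(S): S appears on no right-hand side. Thus FOLLOW(S) = {$}.
FOLLOW(K): in S→J id if K, the suffix after K is empty, so FOLLOW(K) ⊇ FOLLOW(S) = {$}. Thus FOLLOW(K) = {$}.
For K → if id then if: FIRST(if id then if) = {if}, so it goes in M[K, t] for t ∈ {if}.
For K → λ: FIRST(λ) = {λ}, so it goes in M[K, t] for t ∈ {}; since λ ∈ FIRST, also for every t ∈ FOLLOW(K) = {$}.
None of these place a production in M[K, id].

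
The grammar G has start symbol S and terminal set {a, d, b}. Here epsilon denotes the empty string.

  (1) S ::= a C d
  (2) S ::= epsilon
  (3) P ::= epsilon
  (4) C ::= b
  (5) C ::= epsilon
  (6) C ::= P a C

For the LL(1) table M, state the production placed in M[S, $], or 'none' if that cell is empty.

FIRST(S) = {epsilon, a}
FIRST(P) = {epsilon}
FIRST(C) = {epsilon, a, b}  (via P a C)
FOLLOW(S) includes $ since S is the start symbol.
FOLLOW(S): S appears on no right-hand side. Thus FOLLOW(S) = {$}.
For S ::= a C d: FIRST(a C d) = {a}, so it goes in M[S, t] for t ∈ {a}.
For S ::= epsilon: FIRST(epsilon) = {epsilon}, so it goes in M[S, t] for t ∈ {}; since epsilon ∈ FIRST, also for every t ∈ FOLLOW(S) = {$}.

S ::= epsilon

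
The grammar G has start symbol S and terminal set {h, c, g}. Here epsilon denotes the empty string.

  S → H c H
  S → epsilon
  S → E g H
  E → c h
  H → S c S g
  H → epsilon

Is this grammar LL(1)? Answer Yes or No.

FIRST(S) = {epsilon, c}
FIRST(E) = {c}
FIRST(H) = {epsilon, c}
FOLLOW(S) = {$, c, g}
FOLLOW(E) = {g}
FOLLOW(H) = {$, c, g}
Cell M[H, c] receives both H → S c S g and H → epsilon — the grammar is not LL(1).

No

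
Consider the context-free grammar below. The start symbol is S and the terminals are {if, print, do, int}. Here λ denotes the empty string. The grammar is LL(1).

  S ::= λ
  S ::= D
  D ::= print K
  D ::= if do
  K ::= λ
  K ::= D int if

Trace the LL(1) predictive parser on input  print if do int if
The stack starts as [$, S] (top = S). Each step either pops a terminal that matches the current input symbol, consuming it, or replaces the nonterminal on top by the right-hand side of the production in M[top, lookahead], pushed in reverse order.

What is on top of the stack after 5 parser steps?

if

step 1: stack=$ S  input=print if do int if $  — expand S ::= D
step 2: stack=$ D  input=print if do int if $  — expand D ::= print K
step 3: stack=$ K print  input=print if do int if $  — match print
step 4: stack=$ K  input=if do int if $  — expand K ::= D int if
step 5: stack=$ if int D  input=if do int if $  — expand D ::= if do
Stack after step 5: $ if int do if (top = if).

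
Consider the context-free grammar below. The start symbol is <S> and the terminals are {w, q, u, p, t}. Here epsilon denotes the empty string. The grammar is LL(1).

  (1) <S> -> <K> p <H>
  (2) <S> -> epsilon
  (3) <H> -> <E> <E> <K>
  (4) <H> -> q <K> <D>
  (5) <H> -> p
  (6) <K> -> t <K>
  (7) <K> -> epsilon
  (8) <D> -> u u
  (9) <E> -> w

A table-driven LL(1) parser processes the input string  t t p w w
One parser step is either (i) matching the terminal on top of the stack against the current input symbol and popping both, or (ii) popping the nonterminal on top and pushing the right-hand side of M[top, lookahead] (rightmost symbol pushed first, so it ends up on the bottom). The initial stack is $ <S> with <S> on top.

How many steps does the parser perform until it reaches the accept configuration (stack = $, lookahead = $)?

13

step 1: stack=$ <S>  input=t t p w w $  — expand <S> -> <K> p <H>
step 2: stack=$ <H> p <K>  input=t t p w w $  — expand <K> -> t <K>
step 3: stack=$ <H> p <K> t  input=t t p w w $  — match t
step 4: stack=$ <H> p <K>  input=t p w w $  — expand <K> -> t <K>
step 5: stack=$ <H> p <K> t  input=t p w w $  — match t
step 6: stack=$ <H> p <K>  input=p w w $  — expand <K> -> epsilon
step 7: stack=$ <H> p  input=p w w $  — match p
step 8: stack=$ <H>  input=w w $  — expand <H> -> <E> <E> <K>
step 9: stack=$ <K> <E> <E>  input=w w $  — expand <E> -> w
step 10: stack=$ <K> <E> w  input=w w $  — match w
step 11: stack=$ <K> <E>  input=w $  — expand <E> -> w
step 12: stack=$ <K> w  input=w $  — match w
step 13: stack=$ <K>  input=$  — expand <K> -> epsilon
Accept reached after 13 steps.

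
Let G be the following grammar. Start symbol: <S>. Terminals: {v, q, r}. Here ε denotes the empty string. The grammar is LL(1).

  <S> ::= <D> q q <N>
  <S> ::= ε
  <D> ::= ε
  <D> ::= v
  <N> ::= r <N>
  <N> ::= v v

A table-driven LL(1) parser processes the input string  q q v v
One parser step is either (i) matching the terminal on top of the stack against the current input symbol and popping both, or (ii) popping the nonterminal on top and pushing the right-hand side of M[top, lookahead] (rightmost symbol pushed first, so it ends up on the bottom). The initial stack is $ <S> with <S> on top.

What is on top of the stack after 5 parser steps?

step 1: stack=$ <S>  input=q q v v $  — expand <S> ::= <D> q q <N>
step 2: stack=$ <N> q q <D>  input=q q v v $  — expand <D> ::= ε
step 3: stack=$ <N> q q  input=q q v v $  — match q
step 4: stack=$ <N> q  input=q v v $  — match q
step 5: stack=$ <N>  input=v v $  — expand <N> ::= v v
Stack after step 5: $ v v (top = v).

v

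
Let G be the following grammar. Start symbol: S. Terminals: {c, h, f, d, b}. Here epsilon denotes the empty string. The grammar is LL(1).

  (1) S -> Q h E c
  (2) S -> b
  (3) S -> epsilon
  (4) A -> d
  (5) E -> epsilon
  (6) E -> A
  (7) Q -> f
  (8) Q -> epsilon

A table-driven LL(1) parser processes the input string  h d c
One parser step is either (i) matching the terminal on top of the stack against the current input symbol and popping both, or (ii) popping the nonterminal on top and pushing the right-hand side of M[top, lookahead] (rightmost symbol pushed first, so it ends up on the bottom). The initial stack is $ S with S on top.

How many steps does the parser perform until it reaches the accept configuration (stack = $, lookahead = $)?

step 1: stack=$ S  input=h d c $  — expand S -> Q h E c
step 2: stack=$ c E h Q  input=h d c $  — expand Q -> epsilon
step 3: stack=$ c E h  input=h d c $  — match h
step 4: stack=$ c E  input=d c $  — expand E -> A
step 5: stack=$ c A  input=d c $  — expand A -> d
step 6: stack=$ c d  input=d c $  — match d
step 7: stack=$ c  input=c $  — match c
Accept reached after 7 steps.

7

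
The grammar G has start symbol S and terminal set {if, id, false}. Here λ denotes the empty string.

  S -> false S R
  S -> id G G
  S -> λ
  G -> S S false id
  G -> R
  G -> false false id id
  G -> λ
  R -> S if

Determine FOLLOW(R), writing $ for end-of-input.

{$, false, id, if}

FIRST(S): from S->false S R we get {false}; from S->id G G we get {id}; from S->λ we get {λ}. So FIRST(S) = {λ, false, id}.
FIRST(R): from R->S if we get {false, id, if}. So FIRST(R) = {false, id, if}.
FIRST(G): from G->S S false id we get {false, id}; from G->R we get {false, id, if}; from G->false false id id we get {false}; from G->λ we get {λ}. So FIRST(G) = {λ, false, id, if}.
FOLLOW(S) includes $ since S is the start symbol.
FOLLOW(S): in S->false S R, S is followed by R with FIRST {false, id, if}; in G->S S false id (occurrence 1), S is followed by S false id with FIRST {false, id}; in G->S S false id (occurrence 2), S is followed by false id with FIRST {false}; in R->S if, S is followed by if with FIRST {if}. Thus FOLLOW(S) = {$, false, id, if}.
FOLLOW(G): in S->id G G (occurrence 1), G is followed by G with FIRST {λ, false, id, if}; in S->id G G (occurrence 1), the suffix after G is nullable, so FOLLOW(G) ⊇ FOLLOW(S) = {$, false, id, if}; in S->id G G (occurrence 2), the suffix after G is empty, so FOLLOW(G) ⊇ FOLLOW(S) = {$, false, id, if}. Thus FOLLOW(G) = {$, false, id, if}.
FOLLOW(R): in S->false S R, the suffix after R is empty, so FOLLOW(R) ⊇ FOLLOW(S) = {$, false, id, if}; in G->R, the suffix after R is empty, so FOLLOW(R) ⊇ FOLLOW(G) = {$, false, id, if}. Thus FOLLOW(R) = {$, false, id, if}.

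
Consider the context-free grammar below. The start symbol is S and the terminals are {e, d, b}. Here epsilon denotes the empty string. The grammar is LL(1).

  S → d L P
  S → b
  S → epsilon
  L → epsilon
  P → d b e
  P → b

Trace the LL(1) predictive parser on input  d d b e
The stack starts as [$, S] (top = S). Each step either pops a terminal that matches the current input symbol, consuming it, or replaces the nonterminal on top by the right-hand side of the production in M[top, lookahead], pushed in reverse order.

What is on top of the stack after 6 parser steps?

step 1: stack=$ S  input=d d b e $  — expand S → d L P
step 2: stack=$ P L d  input=d d b e $  — match d
step 3: stack=$ P L  input=d b e $  — expand L → epsilon
step 4: stack=$ P  input=d b e $  — expand P → d b e
step 5: stack=$ e b d  input=d b e $  — match d
step 6: stack=$ e b  input=b e $  — match b
Stack after step 6: $ e (top = e).

e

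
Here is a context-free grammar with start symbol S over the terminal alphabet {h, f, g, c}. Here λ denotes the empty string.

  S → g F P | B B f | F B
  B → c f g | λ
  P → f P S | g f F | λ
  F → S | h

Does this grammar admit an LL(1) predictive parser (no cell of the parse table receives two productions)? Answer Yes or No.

No

FIRST(S) = {c, f, g, h}
FIRST(B) = {λ, c}
FIRST(P) = {λ, f, g}
FIRST(F) = {c, f, g, h}
FOLLOW(S) = {$, c, f, g, h}
FOLLOW(B) = {$, c, f, g, h}
FOLLOW(P) = {$, c, f, g, h}
FOLLOW(F) = {$, c, f, g, h}
Cell M[B, c] receives both B → c f g and B → λ — the grammar is not LL(1).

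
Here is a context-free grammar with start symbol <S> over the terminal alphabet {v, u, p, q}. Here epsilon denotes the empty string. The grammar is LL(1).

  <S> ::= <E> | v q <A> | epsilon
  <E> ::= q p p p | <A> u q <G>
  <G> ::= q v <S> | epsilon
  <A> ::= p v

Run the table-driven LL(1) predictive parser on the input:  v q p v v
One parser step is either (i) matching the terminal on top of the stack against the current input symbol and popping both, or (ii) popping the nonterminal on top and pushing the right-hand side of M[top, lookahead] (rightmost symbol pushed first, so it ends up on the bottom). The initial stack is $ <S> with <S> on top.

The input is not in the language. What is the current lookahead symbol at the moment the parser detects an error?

v

     Stack      Input        Action
  1  $ <S>      v q p v v $  expand <S> ::= v q <A>
  2  $ <A> q v  v q p v v $  match v
  3  $ <A> q    q p v v $    match q
  4  $ <A>      p v v $      expand <A> ::= p v
  5  $ v p      p v v $      match p
  6  $ v        v v $        match v
  7  $          v $          error: stack empty but input remains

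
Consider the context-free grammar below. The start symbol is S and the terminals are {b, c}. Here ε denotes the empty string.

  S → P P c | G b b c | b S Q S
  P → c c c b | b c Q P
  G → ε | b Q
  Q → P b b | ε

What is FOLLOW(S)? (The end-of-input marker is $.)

{$, b, c}

FIRST(P): from P→c c c b we get {c}; from P→b c Q P we get {b}. So FIRST(P) = {b, c}.
FIRST(G): from G→ε we get {ε}; from G→b Q we get {b}. So FIRST(G) = {ε, b}.
FIRST(S): from S→P P c we get {b, c}; from S→G b b c we get {b}; from S→b S Q S we get {b}. So FIRST(S) = {b, c}.
FIRST(Q): from Q→P b b we get {b, c}; from Q→ε we get {ε}. So FIRST(Q) = {ε, b, c}.
FOLLOW(S) includes $ since S is the start symbol.
FOLLOW(S): in S→b S Q S (occurrence 1), S is followed by Q S with FIRST {b, c}; in S→b S Q S (occurrence 2), the suffix after S is empty (adds nothing new). Thus FOLLOW(S) = {$, b, c}.
FOLLOW(P): in S→P P c (occurrence 1), P is followed by P c with FIRST {b, c}; in S→P P c (occurrence 2), P is followed by c with FIRST {c}; in P→b c Q P, the suffix after P is empty (adds nothing new); in Q→P b b, P is followed by b b with FIRST {b}. Thus FOLLOW(P) = {b, c}.
FOLLOW(G): in S→G b b c, G is followed by b b c with FIRST {b}. Thus FOLLOW(G) = {b}.
FOLLOW(Q): in S→b S Q S, Q is followed by S with FIRST {b, c}; in P→b c Q P, Q is followed by P with FIRST {b, c}; in G→b Q, the suffix after Q is empty, so FOLLOW(Q) ⊇ FOLLOW(G) = {b}. Thus FOLLOW(Q) = {b, c}.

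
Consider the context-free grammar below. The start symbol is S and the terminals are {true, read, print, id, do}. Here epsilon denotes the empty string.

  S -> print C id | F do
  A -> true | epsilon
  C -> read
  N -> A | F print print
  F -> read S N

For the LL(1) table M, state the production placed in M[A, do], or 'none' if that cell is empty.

A -> epsilon

FIRST(A): from A->true we get {true}; from A->epsilon we get {epsilon}. So FIRST(A) = {epsilon, true}.
FIRST(C): from C->read we get {read}. So FIRST(C) = {read}.
FIRST(F): from F->read S N we get {read}. So FIRST(F) = {read}.
FIRST(S): from S->print C id we get {print}; from S->F do we get {read}. So FIRST(S) = {print, read}.
FIRST(N): from N->A we get {epsilon, true}; from N->F print print we get {read}. So FIRST(N) = {epsilon, read, true}.
FOLLOW(S) includes $ since S is the start symbol.
FOLLOW(N): in F->read S N, the suffix after N is empty, so FOLLOW(N) ⊇ FOLLOW(F) = {do, print}. Thus FOLLOW(N) = {do, print}.
FOLLOW(A): in N->A, the suffix after A is empty, so FOLLOW(A) ⊇ FOLLOW(N) = {do, print}. Thus FOLLOW(A) = {do, print}.
For A -> true: FIRST(true) = {true}, so it goes in M[A, t] for t ∈ {true}.
For A -> epsilon: FIRST(epsilon) = {epsilon}, so it goes in M[A, t] for t ∈ {}; since epsilon ∈ FIRST, also for every t ∈ FOLLOW(A) = {do, print}.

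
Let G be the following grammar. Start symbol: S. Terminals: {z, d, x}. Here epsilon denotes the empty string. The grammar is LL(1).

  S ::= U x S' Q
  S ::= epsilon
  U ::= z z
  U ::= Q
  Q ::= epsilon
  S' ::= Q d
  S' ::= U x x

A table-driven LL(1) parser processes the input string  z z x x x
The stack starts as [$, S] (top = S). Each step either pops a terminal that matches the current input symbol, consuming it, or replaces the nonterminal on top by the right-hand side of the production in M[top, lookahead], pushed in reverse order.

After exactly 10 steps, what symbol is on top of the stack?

Q

      Stack         Input        Action
   1  $ S           z z x x x $  expand S ::= U x S' Q
   2  $ Q S' x U    z z x x x $  expand U ::= z z
   3  $ Q S' x z z  z z x x x $  match z
   4  $ Q S' x z    z x x x $    match z
   5  $ Q S' x      x x x $      match x
   6  $ Q S'        x x $        expand S' ::= U x x
   7  $ Q x x U     x x $        expand U ::= Q
   8  $ Q x x Q     x x $        expand Q ::= epsilon
   9  $ Q x x       x x $        match x
  10  $ Q x         x $          match x
Stack after step 10: $ Q (top = Q).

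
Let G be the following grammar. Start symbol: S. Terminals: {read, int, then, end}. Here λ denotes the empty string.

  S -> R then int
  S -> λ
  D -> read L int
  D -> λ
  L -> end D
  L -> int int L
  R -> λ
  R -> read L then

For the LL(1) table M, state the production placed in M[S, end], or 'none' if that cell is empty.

none

FIRST(D) = {λ, read}
FIRST(L) = {end, int}
FIRST(R) = {λ, read}
FIRST(S) = {λ, read, then}  (via R then int)
FOLLOW(S) includes $ since S is the start symbol.
FOLLOW(S): S appears on no right-hand side. Thus FOLLOW(S) = {$}.
For S -> R then int: FIRST(R then int) = {read, then}, so it goes in M[S, t] for t ∈ {read, then}.
For S -> λ: FIRST(λ) = {λ}, so it goes in M[S, t] for t ∈ {}; since λ ∈ FIRST, also for every t ∈ FOLLOW(S) = {$}.
None of these place a production in M[S, end].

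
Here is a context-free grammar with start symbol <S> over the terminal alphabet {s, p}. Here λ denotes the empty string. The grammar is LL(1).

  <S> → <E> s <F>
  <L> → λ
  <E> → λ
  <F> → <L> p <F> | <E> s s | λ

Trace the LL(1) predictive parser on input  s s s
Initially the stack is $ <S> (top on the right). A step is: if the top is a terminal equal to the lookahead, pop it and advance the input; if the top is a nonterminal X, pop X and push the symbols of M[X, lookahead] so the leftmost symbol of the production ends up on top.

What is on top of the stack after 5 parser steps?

s

step 1: stack=$ <S>  input=s s s $  — expand <S> → <E> s <F>
step 2: stack=$ <F> s <E>  input=s s s $  — expand <E> → λ
step 3: stack=$ <F> s  input=s s s $  — match s
step 4: stack=$ <F>  input=s s $  — expand <F> → <E> s s
step 5: stack=$ s s <E>  input=s s $  — expand <E> → λ
Stack after step 5: $ s s (top = s).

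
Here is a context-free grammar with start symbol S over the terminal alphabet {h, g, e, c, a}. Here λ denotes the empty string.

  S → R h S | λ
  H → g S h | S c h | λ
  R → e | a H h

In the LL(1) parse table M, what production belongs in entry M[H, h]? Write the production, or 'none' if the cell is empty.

FIRST(R): from R→e we get {e}; from R→a H h we get {a}. So FIRST(R) = {a, e}.
FIRST(S): from S→R h S we get {a, e}; from S→λ we get {λ}. So FIRST(S) = {λ, a, e}.
FIRST(H): from H→g S h we get {g}; from H→S c h we get {a, c, e}; from H→λ we get {λ}. So FIRST(H) = {λ, a, c, e, g}.
FOLLOW(S) includes $ since S is the start symbol.
FOLLOW(H): in R→a H h, H is followed by h with FIRST {h}. Thus FOLLOW(H) = {h}.
For H → g S h: FIRST(g S h) = {g}, so it goes in M[H, t] for t ∈ {g}.
For H → S c h: FIRST(S c h) = {a, c, e}, so it goes in M[H, t] for t ∈ {a, c, e}.
For H → λ: FIRST(λ) = {λ}, so it goes in M[H, t] for t ∈ {}; since λ ∈ FIRST, also for every t ∈ FOLLOW(H) = {h}.

H → λ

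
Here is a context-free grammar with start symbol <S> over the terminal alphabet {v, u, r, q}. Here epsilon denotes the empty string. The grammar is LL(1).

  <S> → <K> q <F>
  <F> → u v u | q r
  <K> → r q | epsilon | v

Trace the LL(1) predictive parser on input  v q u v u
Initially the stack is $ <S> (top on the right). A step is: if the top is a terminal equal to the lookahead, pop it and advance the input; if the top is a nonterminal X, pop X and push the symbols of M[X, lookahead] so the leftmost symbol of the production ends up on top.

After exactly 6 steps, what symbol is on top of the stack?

step 1: stack=$ <S>  input=v q u v u $  — expand <S> → <K> q <F>
step 2: stack=$ <F> q <K>  input=v q u v u $  — expand <K> → v
step 3: stack=$ <F> q v  input=v q u v u $  — match v
step 4: stack=$ <F> q  input=q u v u $  — match q
step 5: stack=$ <F>  input=u v u $  — expand <F> → u v u
step 6: stack=$ u v u  input=u v u $  — match u
Stack after step 6: $ u v (top = v).

v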